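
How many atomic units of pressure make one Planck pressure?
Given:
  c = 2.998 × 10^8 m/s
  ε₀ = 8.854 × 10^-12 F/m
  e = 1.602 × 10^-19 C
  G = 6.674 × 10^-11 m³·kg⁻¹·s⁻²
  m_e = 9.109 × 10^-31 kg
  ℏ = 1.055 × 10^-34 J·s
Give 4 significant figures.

1.581 × 10^100

Planck pressure: p_P = c⁷/(ℏG²) = 4.632 × 10^113 Pa
atomic unit of pressure: P_au = E_h/a₀³ = m_e⁴e¹⁰/((4πε₀)⁵ℏ⁸) = 2.929 × 10^13 Pa
ratio = 4.632 × 10^113 / 2.929 × 10^13 = 1.581 × 10^100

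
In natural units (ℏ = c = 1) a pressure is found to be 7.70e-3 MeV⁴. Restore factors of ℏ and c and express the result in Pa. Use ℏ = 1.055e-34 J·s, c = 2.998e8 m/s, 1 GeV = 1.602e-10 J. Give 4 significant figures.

1.603e23 Pa

Pressure is [E]/[L]³ = [E]⁴/(ℏc)³.
1 GeV⁴ → 1/(ℏc)³ × (1 GeV in J)⁴ = 2.082e37 Pa.
Convert the energy scale: 7.70e-3 MeV⁴ = 7.70e-15 GeV⁴.
Result: 7.70e-15 × 2.082e37 = 1.603e23 Pa.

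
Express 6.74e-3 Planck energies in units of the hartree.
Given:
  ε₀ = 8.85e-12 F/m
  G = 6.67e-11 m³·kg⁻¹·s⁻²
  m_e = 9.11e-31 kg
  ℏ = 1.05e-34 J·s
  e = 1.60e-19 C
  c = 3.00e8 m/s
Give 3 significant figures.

3.01e24

Planck energy: E_P = √(ℏc⁵/G) = 1.96e9 J
hartree: E_h = m_e e⁴/(4πε₀ℏ)² = 4.38e-18 J
6.74e-3 × 1.96e9 / 4.38e-18 = 3.01e24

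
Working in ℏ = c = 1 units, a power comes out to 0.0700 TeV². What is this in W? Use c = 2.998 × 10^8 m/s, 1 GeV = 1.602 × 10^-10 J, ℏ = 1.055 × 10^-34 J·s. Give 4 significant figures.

Power is [E]/[T] = [E]²/ℏ.
1 GeV² → 1/ℏ × (1 GeV in J)² = 2.433 × 10^14 W.
Convert the energy scale: 0.0700 TeV² = 7.00 × 10^4 GeV².
Result: 7.00 × 10^4 × 2.433 × 10^14 = 1.703 × 10^19 W.

1.703 × 10^19 W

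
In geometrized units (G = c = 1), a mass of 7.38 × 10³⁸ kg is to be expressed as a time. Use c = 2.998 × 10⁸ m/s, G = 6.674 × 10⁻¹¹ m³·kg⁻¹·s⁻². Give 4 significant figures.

Mass → time via G/c³.
7.38 × 10³⁸ kg × (G/c³) = 1.828 × 10³ s

1.828 × 10³ s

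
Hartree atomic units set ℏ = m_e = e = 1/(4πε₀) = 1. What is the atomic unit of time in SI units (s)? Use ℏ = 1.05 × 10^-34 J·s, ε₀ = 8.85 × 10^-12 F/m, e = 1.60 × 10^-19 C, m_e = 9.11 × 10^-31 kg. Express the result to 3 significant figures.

2.40 × 10^-17 s

From ℏ = m_e = e = 1/(4πε₀) = 1 the time scale is τ_au = (4πε₀)²ℏ³/(m_e e⁴).
E_h = 4.38 × 10^-18 J
ℏ/E_h = 2.40 × 10^-17 s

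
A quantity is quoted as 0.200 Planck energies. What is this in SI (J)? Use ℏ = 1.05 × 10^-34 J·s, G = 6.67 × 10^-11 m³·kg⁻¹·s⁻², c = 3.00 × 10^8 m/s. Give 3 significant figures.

3.91 × 10^8 J

One Planck energy: E_P = √(ℏc⁵/G) = 1.96 × 10^9 J.
0.200 × 1.96 × 10^9 J = 3.91 × 10^8 J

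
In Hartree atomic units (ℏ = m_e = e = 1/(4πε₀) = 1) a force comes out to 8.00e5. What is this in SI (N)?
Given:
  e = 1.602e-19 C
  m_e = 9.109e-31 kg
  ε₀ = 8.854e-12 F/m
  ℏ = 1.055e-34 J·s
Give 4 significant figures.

0.06576 N

One atomic unit of force: F_au = E_h/a₀ = m_e²e⁶/((4πε₀)³ℏ⁴) = 8.220e-8 N.
8.00e5 × 8.220e-8 N = 0.06576 N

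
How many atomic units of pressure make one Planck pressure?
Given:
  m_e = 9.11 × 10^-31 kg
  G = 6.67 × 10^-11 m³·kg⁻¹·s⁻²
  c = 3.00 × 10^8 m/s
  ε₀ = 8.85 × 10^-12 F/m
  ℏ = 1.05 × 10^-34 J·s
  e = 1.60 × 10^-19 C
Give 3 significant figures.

Planck pressure: p_P = c⁷/(ℏG²) = 4.68 × 10^113 Pa
atomic unit of pressure: P_au = E_h/a₀³ = m_e⁴e¹⁰/((4πε₀)⁵ℏ⁸) = 3.01 × 10^13 Pa
ratio = 4.68 × 10^113 / 3.01 × 10^13 = 1.55 × 10^100

1.55 × 10^100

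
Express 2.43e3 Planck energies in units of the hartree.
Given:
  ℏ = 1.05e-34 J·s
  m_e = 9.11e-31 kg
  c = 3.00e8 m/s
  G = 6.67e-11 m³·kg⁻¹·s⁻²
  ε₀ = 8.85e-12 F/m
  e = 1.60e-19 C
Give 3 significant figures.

Planck energy: E_P = √(ℏc⁵/G) = 1.96e9 J
hartree: E_h = m_e e⁴/(4πε₀ℏ)² = 4.38e-18 J
2.43e3 × 1.96e9 / 4.38e-18 = 1.09e30

1.09e30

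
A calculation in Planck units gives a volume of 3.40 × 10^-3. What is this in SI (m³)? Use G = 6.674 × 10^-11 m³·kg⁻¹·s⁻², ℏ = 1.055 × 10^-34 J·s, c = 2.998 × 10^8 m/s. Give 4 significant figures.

1.436 × 10^-107 m³

One Planck volume: V_P = (ℏG/c³)^(3/2) = 4.224 × 10^-105 m³.
3.40 × 10^-3 × 4.224 × 10^-105 m³ = 1.436 × 10^-107 m³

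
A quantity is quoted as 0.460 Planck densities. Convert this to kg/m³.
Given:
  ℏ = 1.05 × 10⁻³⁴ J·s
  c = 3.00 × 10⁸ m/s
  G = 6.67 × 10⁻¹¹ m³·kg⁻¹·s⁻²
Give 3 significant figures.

One Planck density: ρ_P = c⁵/(ℏG²) = 5.20 × 10⁹⁶ kg/m³.
0.460 × 5.20 × 10⁹⁶ kg/m³ = 2.39 × 10⁹⁶ kg/m³

2.39 × 10⁹⁶ kg/m³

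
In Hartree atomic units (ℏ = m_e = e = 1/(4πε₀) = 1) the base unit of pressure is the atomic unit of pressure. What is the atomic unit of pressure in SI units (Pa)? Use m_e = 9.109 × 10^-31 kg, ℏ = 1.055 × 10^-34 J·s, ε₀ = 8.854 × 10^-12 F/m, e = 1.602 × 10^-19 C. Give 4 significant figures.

P_au = E_h/a₀³ = m_e⁴e¹⁰/((4πε₀)⁵ℏ⁸)
E_h = 4.354 × 10^-18 J
a₀ = 5.297 × 10^-11 m
E_h/a₀³ = 2.929 × 10^13 Pa

2.929 × 10^13 Pa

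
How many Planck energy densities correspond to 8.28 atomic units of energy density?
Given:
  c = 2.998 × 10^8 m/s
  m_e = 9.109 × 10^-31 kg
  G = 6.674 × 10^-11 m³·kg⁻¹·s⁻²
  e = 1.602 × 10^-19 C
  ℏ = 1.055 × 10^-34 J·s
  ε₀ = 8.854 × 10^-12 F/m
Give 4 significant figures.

atomic unit of energy density: u_au = E_h/a₀³ = m_e⁴e¹⁰/((4πε₀)⁵ℏ⁸) = 2.929 × 10^13 J/m³
Planck energy density: u_P = c⁷/(ℏG²) = 4.632 × 10^113 J/m³
8.28 × 2.929 × 10^13 / 4.632 × 10^113 = 5.236 × 10^-100

5.236 × 10^-100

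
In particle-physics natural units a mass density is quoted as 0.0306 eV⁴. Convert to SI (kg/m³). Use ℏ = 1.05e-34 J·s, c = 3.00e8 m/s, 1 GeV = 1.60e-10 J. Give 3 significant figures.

Mass density is [E]/(c²[L]³) = [E]⁴/(ℏ³c⁵).
1 GeV⁴ → 1/(ℏ³c⁵) × (1 GeV in J)⁴ = 2.33e20 kg/m³.
Convert the energy scale: 0.0306 eV⁴ = 3.06e-38 GeV⁴.
Result: 3.06e-38 × 2.33e20 = 7.13e-18 kg/m³.

7.13e-18 kg/m³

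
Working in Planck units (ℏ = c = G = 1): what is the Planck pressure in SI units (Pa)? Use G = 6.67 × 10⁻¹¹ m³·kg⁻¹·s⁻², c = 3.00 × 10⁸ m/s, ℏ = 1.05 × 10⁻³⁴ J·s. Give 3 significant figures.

The unique combination of the constants set to 1 with dimensions of pressure is p_P = c⁷/(ℏG²).
  = 2.19 × 10⁵⁹ / 4.67 × 10⁻⁵⁵
  = 4.68 × 10¹¹³ Pa

4.68 × 10¹¹³ Pa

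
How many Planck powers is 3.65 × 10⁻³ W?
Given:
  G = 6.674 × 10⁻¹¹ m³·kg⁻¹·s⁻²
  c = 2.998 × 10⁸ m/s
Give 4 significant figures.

Planck power: P_P = c⁵/G = 3.629 × 10⁵² W.
3.65 × 10⁻³ / 3.629 × 10⁵² = 1.006 × 10⁻⁵⁵

1.006 × 10⁻⁵⁵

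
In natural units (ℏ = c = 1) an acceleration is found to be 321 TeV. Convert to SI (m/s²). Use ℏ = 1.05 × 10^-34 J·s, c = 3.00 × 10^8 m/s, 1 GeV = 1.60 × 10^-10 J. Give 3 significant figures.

Acceleration is [L]/[T]² = c·[E]/ℏ.
1 GeV → c/ℏ × (1 GeV in J) = 4.57 × 10^32 m/s².
Convert the energy scale: 321 TeV = 3.21 × 10^5 GeV.
Result: 3.21 × 10^5 × 4.57 × 10^32 = 1.47 × 10^38 m/s².

1.47 × 10^38 m/s²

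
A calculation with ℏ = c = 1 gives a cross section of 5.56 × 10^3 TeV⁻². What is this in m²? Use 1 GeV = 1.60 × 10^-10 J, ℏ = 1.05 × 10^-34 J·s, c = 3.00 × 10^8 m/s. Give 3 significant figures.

2.16 × 10^-34 m²

Area is [L]² = [E]⁻²·(ℏc)²; restore (ℏc)².
1 GeV⁻² → (ℏc)² × (1 GeV in J)⁻² = 3.88 × 10^-32 m².
Convert the energy scale: 5.56 × 10^3 TeV⁻² = 5.56 × 10^-3 GeV⁻².
Result: 5.56 × 10^-3 × 3.88 × 10^-32 = 2.16 × 10^-34 m².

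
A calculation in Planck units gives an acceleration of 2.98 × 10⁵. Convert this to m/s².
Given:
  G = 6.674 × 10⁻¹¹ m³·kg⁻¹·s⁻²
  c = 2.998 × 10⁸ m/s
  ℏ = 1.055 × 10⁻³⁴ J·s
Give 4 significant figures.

One Planck acceleration: a_P = √(c⁷/(ℏG)) = 5.560 × 10⁵¹ m/s².
2.98 × 10⁵ × 5.560 × 10⁵¹ m/s² = 1.657 × 10⁵⁷ m/s²

1.657 × 10⁵⁷ m/s²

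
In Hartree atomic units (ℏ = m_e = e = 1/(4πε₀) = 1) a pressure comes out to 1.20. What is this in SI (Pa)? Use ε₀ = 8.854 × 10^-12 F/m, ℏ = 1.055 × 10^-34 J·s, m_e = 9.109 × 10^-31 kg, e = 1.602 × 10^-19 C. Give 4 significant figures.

3.515 × 10^13 Pa

One atomic unit of pressure: P_au = E_h/a₀³ = m_e⁴e¹⁰/((4πε₀)⁵ℏ⁸) = 2.929 × 10^13 Pa.
1.20 × 2.929 × 10^13 Pa = 3.515 × 10^13 Pa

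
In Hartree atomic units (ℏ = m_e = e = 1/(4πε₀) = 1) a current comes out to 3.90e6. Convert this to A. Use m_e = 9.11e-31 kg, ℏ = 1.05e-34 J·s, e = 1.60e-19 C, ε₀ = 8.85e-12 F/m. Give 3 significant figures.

2.60e4 A

One atomic unit of electric current: I_au = e E_h/ℏ = m_e e⁵/((4πε₀)²ℏ³) = 6.67e-3 A.
3.90e6 × 6.67e-3 A = 2.60e4 A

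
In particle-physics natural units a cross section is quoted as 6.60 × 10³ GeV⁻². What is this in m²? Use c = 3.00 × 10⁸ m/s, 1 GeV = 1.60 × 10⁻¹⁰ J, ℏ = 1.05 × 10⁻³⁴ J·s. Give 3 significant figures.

Area is [L]² = [E]⁻²·(ℏc)²; restore (ℏc)².
1 GeV⁻² → (ℏc)² × (1 GeV in J)⁻² = 3.88 × 10⁻³² m².
Result: 6.60 × 10³ × 3.88 × 10⁻³² = 2.56 × 10⁻²⁸ m².

2.56 × 10⁻²⁸ m²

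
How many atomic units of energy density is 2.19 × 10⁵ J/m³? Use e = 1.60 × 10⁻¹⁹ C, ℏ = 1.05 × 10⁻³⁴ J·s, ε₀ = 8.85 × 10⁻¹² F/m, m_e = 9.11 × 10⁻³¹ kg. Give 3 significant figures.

atomic unit of energy density: u_au = E_h/a₀³ = m_e⁴e¹⁰/((4πε₀)⁵ℏ⁸) = 3.01 × 10¹³ J/m³.
2.19 × 10⁵ / 3.01 × 10¹³ = 7.27 × 10⁻⁹

7.27 × 10⁻⁹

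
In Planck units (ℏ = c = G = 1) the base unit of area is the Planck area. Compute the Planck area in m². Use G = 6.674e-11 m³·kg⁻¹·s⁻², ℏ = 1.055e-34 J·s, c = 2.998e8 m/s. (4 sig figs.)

A_P = ℏG/c³
  = 7.041e-45 / 2.695e25
  = 2.613e-70 m²

2.613e-70 m²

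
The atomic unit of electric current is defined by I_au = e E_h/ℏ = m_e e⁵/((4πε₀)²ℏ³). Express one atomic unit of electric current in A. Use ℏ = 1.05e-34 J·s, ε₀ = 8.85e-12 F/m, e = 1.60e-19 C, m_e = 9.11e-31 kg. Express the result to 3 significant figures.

I_au = e E_h/ℏ = m_e e⁵/((4πε₀)²ℏ³)
E_h = 4.38e-18 J
e·E_h/ℏ = 6.67e-3 A

6.67e-3 A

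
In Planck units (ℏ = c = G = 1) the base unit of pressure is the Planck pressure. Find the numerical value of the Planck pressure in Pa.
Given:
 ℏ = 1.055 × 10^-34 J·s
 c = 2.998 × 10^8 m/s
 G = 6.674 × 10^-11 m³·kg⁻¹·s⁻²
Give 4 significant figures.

4.632 × 10^113 Pa

p_P = c⁷/(ℏG²)
  = 2.177 × 10^59 / 4.699 × 10^-55
  = 4.632 × 10^113 Pa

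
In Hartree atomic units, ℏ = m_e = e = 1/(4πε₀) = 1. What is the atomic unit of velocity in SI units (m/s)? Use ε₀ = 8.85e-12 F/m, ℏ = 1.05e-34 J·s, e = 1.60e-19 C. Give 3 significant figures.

The unique combination of the constants set to 1 with dimensions of velocity is v_au = e²/(4πε₀ℏ).
  = 2.56e-38 / 1.17e-44
  = 2.19e6 m/s

2.19e6 m/s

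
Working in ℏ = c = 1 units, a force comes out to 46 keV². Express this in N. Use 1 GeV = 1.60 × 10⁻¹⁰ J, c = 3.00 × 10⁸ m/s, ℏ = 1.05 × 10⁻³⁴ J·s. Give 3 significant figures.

Force is [E]/[L] = [E]²/(ℏc); restore (ℏc)⁻¹.
1 GeV² → 1/(ℏc) × (1 GeV in J)² = 8.13 × 10⁵ N.
Convert the energy scale: 46 keV² = 4.60 × 10⁻¹¹ GeV².
Result: 4.60 × 10⁻¹¹ × 8.13 × 10⁵ = 3.74 × 10⁻⁵ N.

3.74 × 10⁻⁵ N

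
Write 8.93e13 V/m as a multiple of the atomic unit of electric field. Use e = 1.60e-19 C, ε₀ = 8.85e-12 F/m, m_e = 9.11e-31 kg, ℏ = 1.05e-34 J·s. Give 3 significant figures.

172

atomic unit of electric field: E_au = E_h/(e a₀) = m_e²e⁵/((4πε₀)³ℏ⁴) = 5.20e11 V/m.
8.93e13 / 5.20e11 = 172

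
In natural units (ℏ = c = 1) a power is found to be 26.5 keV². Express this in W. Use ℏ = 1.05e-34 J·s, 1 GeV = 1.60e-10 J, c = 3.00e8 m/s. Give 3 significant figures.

Power is [E]/[T] = [E]²/ℏ.
1 GeV² → 1/ℏ × (1 GeV in J)² = 2.44e14 W.
Convert the energy scale: 26.5 keV² = 2.65e-11 GeV².
Result: 2.65e-11 × 2.44e14 = 6.46e3 W.

6.46e3 W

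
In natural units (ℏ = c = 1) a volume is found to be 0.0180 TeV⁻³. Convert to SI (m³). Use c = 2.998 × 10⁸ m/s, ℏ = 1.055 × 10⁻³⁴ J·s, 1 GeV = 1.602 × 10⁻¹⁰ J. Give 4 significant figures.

Volume is [L]³ = [E]⁻³·(ℏc)³.
1 GeV⁻³ → (ℏc)³ × (1 GeV in J)⁻³ = 7.696 × 10⁻⁴⁸ m³.
Convert the energy scale: 0.0180 TeV⁻³ = 1.80 × 10⁻¹¹ GeV⁻³.
Result: 1.80 × 10⁻¹¹ × 7.696 × 10⁻⁴⁸ = 1.385 × 10⁻⁵⁸ m³.

1.385 × 10⁻⁵⁸ m³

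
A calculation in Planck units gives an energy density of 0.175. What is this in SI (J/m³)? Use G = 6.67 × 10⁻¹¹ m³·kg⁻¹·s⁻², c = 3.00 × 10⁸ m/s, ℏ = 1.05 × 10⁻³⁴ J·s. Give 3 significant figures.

8.19 × 10¹¹² J/m³

One Planck energy density: u_P = c⁷/(ℏG²) = 4.68 × 10¹¹³ J/m³.
0.175 × 4.68 × 10¹¹³ J/m³ = 8.19 × 10¹¹² J/m³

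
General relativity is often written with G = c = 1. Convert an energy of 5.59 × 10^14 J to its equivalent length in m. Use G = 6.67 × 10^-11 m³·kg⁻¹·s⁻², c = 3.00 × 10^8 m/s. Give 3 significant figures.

4.60 × 10^-30 m

Energy → length via G/c⁴.
5.59 × 10^14 J × (G/c⁴) = 4.60 × 10^-30 m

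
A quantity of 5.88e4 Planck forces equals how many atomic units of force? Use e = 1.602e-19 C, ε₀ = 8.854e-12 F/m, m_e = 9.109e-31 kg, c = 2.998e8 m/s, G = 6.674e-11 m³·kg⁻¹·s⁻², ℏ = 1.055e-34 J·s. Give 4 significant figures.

Planck force: F_P = c⁴/G = 1.210e44 N
atomic unit of force: F_au = E_h/a₀ = m_e²e⁶/((4πε₀)³ℏ⁴) = 8.220e-8 N
5.88e4 × 1.210e44 / 8.220e-8 = 8.659e55

8.659e55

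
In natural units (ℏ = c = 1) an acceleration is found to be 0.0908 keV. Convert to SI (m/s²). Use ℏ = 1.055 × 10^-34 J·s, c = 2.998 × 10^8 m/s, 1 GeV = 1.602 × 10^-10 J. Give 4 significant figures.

4.134 × 10^25 m/s²

Acceleration is [L]/[T]² = c·[E]/ℏ.
1 GeV → c/ℏ × (1 GeV in J) = 4.552 × 10^32 m/s².
Convert the energy scale: 0.0908 keV = 9.08 × 10^-8 GeV.
Result: 9.08 × 10^-8 × 4.552 × 10^32 = 4.134 × 10^25 m/s².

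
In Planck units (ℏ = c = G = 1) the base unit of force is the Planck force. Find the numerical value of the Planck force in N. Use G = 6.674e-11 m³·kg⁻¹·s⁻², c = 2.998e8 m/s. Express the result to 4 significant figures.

1.210e44 N

F_P = c⁴/G
  = 8.078e33 / 6.674e-11
  = 1.210e44 N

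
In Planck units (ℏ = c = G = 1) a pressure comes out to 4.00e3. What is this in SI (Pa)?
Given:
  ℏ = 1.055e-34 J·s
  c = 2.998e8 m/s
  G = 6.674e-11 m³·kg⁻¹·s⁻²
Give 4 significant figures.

1.853e117 Pa

One Planck pressure: p_P = c⁷/(ℏG²) = 4.632e113 Pa.
4.00e3 × 4.632e113 Pa = 1.853e117 Pa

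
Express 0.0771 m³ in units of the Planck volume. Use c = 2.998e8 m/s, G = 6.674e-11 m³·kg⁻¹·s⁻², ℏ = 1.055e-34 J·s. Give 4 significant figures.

1.825e103

Planck volume: V_P = (ℏG/c³)^(3/2) = 4.224e-105 m³.
0.0771 / 4.224e-105 = 1.825e103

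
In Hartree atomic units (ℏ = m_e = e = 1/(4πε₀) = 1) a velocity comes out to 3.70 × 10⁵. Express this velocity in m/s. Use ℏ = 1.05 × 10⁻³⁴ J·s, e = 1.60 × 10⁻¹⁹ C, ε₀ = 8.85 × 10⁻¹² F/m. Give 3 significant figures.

8.11 × 10¹¹ m/s

One atomic unit of velocity: v_au = e²/(4πε₀ℏ) = 2.19 × 10⁶ m/s.
3.70 × 10⁵ × 2.19 × 10⁶ m/s = 8.11 × 10¹¹ m/s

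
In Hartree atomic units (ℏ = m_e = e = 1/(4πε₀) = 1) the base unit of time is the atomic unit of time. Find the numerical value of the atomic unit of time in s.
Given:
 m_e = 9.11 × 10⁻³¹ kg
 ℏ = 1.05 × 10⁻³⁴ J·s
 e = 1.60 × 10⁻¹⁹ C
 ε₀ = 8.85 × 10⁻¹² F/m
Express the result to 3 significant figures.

τ_au = (4πε₀)²ℏ³/(m_e e⁴)
E_h = 4.38 × 10⁻¹⁸ J
ℏ/E_h = 2.40 × 10⁻¹⁷ s

2.40 × 10⁻¹⁷ s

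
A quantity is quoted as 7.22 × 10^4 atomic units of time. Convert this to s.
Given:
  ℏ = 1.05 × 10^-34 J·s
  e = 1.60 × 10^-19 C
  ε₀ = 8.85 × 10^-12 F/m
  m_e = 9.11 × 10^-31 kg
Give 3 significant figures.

1.73 × 10^-12 s

One atomic unit of time: τ_au = (4πε₀)²ℏ³/(m_e e⁴) = 2.40 × 10^-17 s.
7.22 × 10^4 × 2.40 × 10^-17 s = 1.73 × 10^-12 s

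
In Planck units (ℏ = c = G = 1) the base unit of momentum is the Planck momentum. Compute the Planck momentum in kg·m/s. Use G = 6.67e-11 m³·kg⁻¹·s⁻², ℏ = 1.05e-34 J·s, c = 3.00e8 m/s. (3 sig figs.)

6.52 kg·m/s

p_P = √(ℏc³/G)
  = √(42.5)
  = 6.52 kg·m/s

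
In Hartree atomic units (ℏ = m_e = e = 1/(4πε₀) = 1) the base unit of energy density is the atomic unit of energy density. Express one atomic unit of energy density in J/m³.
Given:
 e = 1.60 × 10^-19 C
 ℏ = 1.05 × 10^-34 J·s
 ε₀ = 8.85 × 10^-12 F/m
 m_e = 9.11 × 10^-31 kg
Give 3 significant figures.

3.01 × 10^13 J/m³

u_au = E_h/a₀³ = m_e⁴e¹⁰/((4πε₀)⁵ℏ⁸)
E_h = 4.38 × 10^-18 J
a₀ = 5.26 × 10^-11 m
E_h/a₀³ = 3.01 × 10^13 J/m³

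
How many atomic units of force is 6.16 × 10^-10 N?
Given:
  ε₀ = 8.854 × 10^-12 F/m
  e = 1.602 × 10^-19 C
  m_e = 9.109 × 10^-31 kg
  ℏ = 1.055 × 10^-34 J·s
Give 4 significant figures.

atomic unit of force: F_au = E_h/a₀ = m_e²e⁶/((4πε₀)³ℏ⁴) = 8.220 × 10^-8 N.
6.16 × 10^-10 / 8.220 × 10^-8 = 7.494 × 10^-3

7.494 × 10^-3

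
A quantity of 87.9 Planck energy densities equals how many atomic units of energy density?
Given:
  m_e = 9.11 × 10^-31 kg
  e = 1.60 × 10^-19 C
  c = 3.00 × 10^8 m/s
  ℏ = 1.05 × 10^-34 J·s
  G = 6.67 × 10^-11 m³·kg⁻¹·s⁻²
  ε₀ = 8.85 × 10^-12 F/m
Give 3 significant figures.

1.37 × 10^102

Planck energy density: u_P = c⁷/(ℏG²) = 4.68 × 10^113 J/m³
atomic unit of energy density: u_au = E_h/a₀³ = m_e⁴e¹⁰/((4πε₀)⁵ℏ⁸) = 3.01 × 10^13 J/m³
87.9 × 4.68 × 10^113 / 3.01 × 10^13 = 1.37 × 10^102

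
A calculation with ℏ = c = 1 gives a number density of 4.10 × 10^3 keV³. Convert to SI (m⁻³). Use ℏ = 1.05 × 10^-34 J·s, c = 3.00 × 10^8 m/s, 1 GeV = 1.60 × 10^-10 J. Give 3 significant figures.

5.37 × 10^32 m⁻³

Number density is [L]⁻³ = [E]³/(ℏc)³.
1 GeV³ → 1/(ℏc)³ × (1 GeV in J)³ = 1.31 × 10^47 m⁻³.
Convert the energy scale: 4.10 × 10^3 keV³ = 4.10 × 10^-15 GeV³.
Result: 4.10 × 10^-15 × 1.31 × 10^47 = 5.37 × 10^32 m⁻³.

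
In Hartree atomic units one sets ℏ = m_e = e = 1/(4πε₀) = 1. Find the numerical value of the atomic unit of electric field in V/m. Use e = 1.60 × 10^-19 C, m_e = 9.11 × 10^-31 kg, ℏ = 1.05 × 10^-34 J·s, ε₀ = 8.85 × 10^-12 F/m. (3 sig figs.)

E_au = E_h/(e a₀) = m_e²e⁵/((4πε₀)³ℏ⁴)
E_h = 4.38 × 10^-18 J
a₀ = 5.26 × 10^-11 m
E_h/(e·a₀) = 5.20 × 10^11 V/m

5.20 × 10^11 V/m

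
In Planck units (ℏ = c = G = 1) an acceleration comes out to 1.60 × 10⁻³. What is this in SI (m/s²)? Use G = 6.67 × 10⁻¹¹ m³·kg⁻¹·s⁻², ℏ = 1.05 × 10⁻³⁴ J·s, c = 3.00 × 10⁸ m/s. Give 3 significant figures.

One Planck acceleration: a_P = √(c⁷/(ℏG)) = 5.59 × 10⁵¹ m/s².
1.60 × 10⁻³ × 5.59 × 10⁵¹ m/s² = 8.94 × 10⁴⁸ m/s²

8.94 × 10⁴⁸ m/s²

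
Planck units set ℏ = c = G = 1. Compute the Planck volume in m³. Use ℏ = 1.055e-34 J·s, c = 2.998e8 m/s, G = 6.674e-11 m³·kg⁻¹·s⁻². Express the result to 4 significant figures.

4.224e-105 m³

From ℏ = c = G = 1 the volume scale is V_P = (ℏG/c³)^(3/2).
  = √(1.784e-209)
  = 4.224e-105 m³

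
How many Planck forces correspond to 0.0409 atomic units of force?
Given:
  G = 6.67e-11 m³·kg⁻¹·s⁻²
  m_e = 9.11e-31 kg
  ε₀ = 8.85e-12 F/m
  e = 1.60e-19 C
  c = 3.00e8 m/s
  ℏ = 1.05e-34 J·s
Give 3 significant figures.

2.80e-53

atomic unit of force: F_au = E_h/a₀ = m_e²e⁶/((4πε₀)³ℏ⁴) = 8.33e-8 N
Planck force: F_P = c⁴/G = 1.21e44 N
0.0409 × 8.33e-8 / 1.21e44 = 2.80e-53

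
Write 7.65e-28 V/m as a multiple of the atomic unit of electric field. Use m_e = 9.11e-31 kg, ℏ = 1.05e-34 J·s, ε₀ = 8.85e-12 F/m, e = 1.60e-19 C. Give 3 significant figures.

1.47e-39

atomic unit of electric field: E_au = E_h/(e a₀) = m_e²e⁵/((4πε₀)³ℏ⁴) = 5.20e11 V/m.
7.65e-28 / 5.20e11 = 1.47e-39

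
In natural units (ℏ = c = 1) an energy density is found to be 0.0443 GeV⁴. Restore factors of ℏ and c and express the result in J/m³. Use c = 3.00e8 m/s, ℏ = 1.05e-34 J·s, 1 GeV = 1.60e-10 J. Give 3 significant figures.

[E]/[L]³ = [E]⁴/(ℏc)³; restore (ℏc)⁻³.
1 GeV⁴ → 1/(ℏc)³ × (1 GeV in J)⁴ = 2.10e37 J/m³.
Result: 0.0443 × 2.10e37 = 9.29e35 J/m³.

9.29e35 J/m³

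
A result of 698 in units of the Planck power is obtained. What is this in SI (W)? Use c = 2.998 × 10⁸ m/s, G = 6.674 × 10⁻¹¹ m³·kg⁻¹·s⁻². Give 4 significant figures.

One Planck power: P_P = c⁵/G = 3.629 × 10⁵² W.
698 × 3.629 × 10⁵² W = 2.533 × 10⁵⁵ W

2.533 × 10⁵⁵ W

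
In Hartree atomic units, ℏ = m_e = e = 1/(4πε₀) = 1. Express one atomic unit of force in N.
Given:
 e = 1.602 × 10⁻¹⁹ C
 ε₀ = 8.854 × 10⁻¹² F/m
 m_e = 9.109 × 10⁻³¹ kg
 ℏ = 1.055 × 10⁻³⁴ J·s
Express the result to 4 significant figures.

From ℏ = m_e = e = 1/(4πε₀) = 1 the force scale is F_au = E_h/a₀ = m_e²e⁶/((4πε₀)³ℏ⁴).
E_h = 4.354 × 10⁻¹⁸ J
a₀ = 5.297 × 10⁻¹¹ m
E_h/a₀ = 8.220 × 10⁻⁸ N

8.220 × 10⁻⁸ N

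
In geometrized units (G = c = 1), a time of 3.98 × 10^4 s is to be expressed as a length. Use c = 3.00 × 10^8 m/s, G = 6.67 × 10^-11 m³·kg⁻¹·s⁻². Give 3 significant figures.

1.19 × 10^13 m

Time → length via c.
3.98 × 10^4 s × (c) = 1.19 × 10^13 m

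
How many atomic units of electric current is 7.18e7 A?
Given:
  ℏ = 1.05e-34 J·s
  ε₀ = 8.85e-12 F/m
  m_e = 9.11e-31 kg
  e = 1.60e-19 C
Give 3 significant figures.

1.08e10

atomic unit of electric current: I_au = e E_h/ℏ = m_e e⁵/((4πε₀)²ℏ³) = 6.67e-3 A.
7.18e7 / 6.67e-3 = 1.08e10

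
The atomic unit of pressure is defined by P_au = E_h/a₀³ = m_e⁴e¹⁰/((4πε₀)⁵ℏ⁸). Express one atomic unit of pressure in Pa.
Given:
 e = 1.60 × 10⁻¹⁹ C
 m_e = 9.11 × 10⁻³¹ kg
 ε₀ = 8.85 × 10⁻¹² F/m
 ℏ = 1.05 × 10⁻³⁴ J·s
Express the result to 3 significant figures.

P_au = E_h/a₀³ = m_e⁴e¹⁰/((4πε₀)⁵ℏ⁸)
E_h = 4.38 × 10⁻¹⁸ J
a₀ = 5.26 × 10⁻¹¹ m
E_h/a₀³ = 3.01 × 10¹³ Pa

3.01 × 10¹³ Pa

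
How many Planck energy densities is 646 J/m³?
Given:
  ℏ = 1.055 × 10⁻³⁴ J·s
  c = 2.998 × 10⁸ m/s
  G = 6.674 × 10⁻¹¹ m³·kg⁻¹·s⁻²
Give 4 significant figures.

Planck energy density: u_P = c⁷/(ℏG²) = 4.632 × 10¹¹³ J/m³.
646 / 4.632 × 10¹¹³ = 1.395 × 10⁻¹¹¹

1.395 × 10⁻¹¹¹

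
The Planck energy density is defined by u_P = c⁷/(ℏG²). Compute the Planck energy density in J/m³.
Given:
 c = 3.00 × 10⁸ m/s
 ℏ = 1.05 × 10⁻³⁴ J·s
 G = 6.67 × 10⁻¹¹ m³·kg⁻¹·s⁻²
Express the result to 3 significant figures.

u_P = c⁷/(ℏG²)
  = 2.19 × 10⁵⁹ / 4.67 × 10⁻⁵⁵
  = 4.68 × 10¹¹³ J/m³

4.68 × 10¹¹³ J/m³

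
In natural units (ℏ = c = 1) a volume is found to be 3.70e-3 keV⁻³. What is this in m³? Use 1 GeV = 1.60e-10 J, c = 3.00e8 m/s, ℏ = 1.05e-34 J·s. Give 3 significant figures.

Volume is [L]³ = [E]⁻³·(ℏc)³.
1 GeV⁻³ → (ℏc)³ × (1 GeV in J)⁻³ = 7.63e-48 m³.
Convert the energy scale: 3.70e-3 keV⁻³ = 3.70e15 GeV⁻³.
Result: 3.70e15 × 7.63e-48 = 2.82e-32 m³.

2.82e-32 m³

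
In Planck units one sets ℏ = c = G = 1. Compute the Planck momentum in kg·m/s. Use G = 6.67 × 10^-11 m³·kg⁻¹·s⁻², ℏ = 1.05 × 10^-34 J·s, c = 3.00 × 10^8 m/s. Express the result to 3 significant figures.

p_P = √(ℏc³/G)
  = √(42.5)
  = 6.52 kg·m/s

6.52 kg·m/s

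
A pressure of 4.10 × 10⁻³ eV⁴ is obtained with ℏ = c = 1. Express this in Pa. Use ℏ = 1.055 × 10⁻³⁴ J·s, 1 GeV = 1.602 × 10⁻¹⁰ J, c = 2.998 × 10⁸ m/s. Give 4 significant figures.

0.08535 Pa

Pressure is [E]/[L]³ = [E]⁴/(ℏc)³.
1 GeV⁴ → 1/(ℏc)³ × (1 GeV in J)⁴ = 2.082 × 10³⁷ Pa.
Convert the energy scale: 4.10 × 10⁻³ eV⁴ = 4.10 × 10⁻³⁹ GeV⁴.
Result: 4.10 × 10⁻³⁹ × 2.082 × 10³⁷ = 0.08535 Pa.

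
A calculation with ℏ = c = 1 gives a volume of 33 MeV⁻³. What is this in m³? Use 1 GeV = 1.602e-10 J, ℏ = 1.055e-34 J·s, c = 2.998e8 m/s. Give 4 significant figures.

Volume is [L]³ = [E]⁻³·(ℏc)³.
1 GeV⁻³ → (ℏc)³ × (1 GeV in J)⁻³ = 7.696e-48 m³.
Convert the energy scale: 33 MeV⁻³ = 3.30e10 GeV⁻³.
Result: 3.30e10 × 7.696e-48 = 2.540e-37 m³.

2.540e-37 m³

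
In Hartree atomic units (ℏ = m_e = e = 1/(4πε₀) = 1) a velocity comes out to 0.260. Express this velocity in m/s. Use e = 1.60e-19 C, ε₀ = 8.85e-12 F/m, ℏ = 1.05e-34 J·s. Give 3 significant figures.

5.70e5 m/s

One atomic unit of velocity: v_au = e²/(4πε₀ℏ) = 2.19e6 m/s.
0.260 × 2.19e6 m/s = 5.70e5 m/s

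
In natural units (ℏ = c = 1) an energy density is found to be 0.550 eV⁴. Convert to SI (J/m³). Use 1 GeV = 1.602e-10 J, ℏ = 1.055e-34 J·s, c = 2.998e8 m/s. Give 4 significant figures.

[E]/[L]³ = [E]⁴/(ℏc)³; restore (ℏc)⁻³.
1 GeV⁴ → 1/(ℏc)³ × (1 GeV in J)⁴ = 2.082e37 J/m³.
Convert the energy scale: 0.550 eV⁴ = 5.50e-37 GeV⁴.
Result: 5.50e-37 × 2.082e37 = 11.45 J/m³.

11.45 J/m³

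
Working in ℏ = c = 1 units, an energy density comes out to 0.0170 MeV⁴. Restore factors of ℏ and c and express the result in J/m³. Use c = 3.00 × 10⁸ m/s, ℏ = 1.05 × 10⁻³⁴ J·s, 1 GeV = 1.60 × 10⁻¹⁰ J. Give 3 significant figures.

[E]/[L]³ = [E]⁴/(ℏc)³; restore (ℏc)⁻³.
1 GeV⁴ → 1/(ℏc)³ × (1 GeV in J)⁴ = 2.10 × 10³⁷ J/m³.
Convert the energy scale: 0.0170 MeV⁴ = 1.70 × 10⁻¹⁴ GeV⁴.
Result: 1.70 × 10⁻¹⁴ × 2.10 × 10³⁷ = 3.56 × 10²³ J/m³.

3.56 × 10²³ J/m³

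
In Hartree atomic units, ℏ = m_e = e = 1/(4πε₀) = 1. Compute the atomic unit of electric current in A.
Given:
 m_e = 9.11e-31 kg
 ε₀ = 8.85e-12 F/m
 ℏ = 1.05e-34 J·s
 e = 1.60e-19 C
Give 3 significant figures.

6.67e-3 A

From ℏ = m_e = e = 1/(4πε₀) = 1 the current scale is I_au = e E_h/ℏ = m_e e⁵/((4πε₀)²ℏ³).
E_h = 4.38e-18 J
e·E_h/ℏ = 6.67e-3 A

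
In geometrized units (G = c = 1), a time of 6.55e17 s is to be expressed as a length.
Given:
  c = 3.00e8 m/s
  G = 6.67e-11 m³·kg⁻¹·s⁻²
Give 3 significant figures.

1.97e26 m

Time → length via c.
6.55e17 s × (c) = 1.97e26 m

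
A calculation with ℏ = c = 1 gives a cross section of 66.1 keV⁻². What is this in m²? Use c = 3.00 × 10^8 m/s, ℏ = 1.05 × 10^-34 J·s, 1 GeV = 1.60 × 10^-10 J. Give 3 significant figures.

Area is [L]² = [E]⁻²·(ℏc)²; restore (ℏc)².
1 GeV⁻² → (ℏc)² × (1 GeV in J)⁻² = 3.88 × 10^-32 m².
Convert the energy scale: 66.1 keV⁻² = 6.61 × 10^13 GeV⁻².
Result: 6.61 × 10^13 × 3.88 × 10^-32 = 2.56 × 10^-18 m².

2.56 × 10^-18 m²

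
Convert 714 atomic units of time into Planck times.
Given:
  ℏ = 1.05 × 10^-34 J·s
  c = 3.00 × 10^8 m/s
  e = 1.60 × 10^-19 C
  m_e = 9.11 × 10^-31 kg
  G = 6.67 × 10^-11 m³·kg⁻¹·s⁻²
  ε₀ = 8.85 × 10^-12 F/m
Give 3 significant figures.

atomic unit of time: τ_au = (4πε₀)²ℏ³/(m_e e⁴) = 2.40 × 10^-17 s
Planck time: t_P = √(ℏG/c⁵) = 5.37 × 10^-44 s
714 × 2.40 × 10^-17 / 5.37 × 10^-44 = 3.19 × 10^29

3.19 × 10^29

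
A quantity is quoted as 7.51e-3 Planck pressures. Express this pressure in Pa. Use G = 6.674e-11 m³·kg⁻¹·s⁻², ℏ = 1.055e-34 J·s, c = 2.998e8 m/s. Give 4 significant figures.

One Planck pressure: p_P = c⁷/(ℏG²) = 4.632e113 Pa.
7.51e-3 × 4.632e113 Pa = 3.479e111 Pa

3.479e111 Pa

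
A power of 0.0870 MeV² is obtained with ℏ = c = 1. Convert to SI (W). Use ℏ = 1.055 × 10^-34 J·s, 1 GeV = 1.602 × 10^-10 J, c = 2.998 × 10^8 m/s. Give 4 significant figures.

Power is [E]/[T] = [E]²/ℏ.
1 GeV² → 1/ℏ × (1 GeV in J)² = 2.433 × 10^14 W.
Convert the energy scale: 0.0870 MeV² = 8.70 × 10^-8 GeV².
Result: 8.70 × 10^-8 × 2.433 × 10^14 = 2.116 × 10^7 W.

2.116 × 10^7 W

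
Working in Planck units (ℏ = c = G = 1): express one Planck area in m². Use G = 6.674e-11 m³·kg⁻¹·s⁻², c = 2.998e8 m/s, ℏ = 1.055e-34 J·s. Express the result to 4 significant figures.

Dimensional analysis gives A_P = ℏG/c³.
  = 7.041e-45 / 2.695e25
  = 2.613e-70 m²

2.613e-70 m²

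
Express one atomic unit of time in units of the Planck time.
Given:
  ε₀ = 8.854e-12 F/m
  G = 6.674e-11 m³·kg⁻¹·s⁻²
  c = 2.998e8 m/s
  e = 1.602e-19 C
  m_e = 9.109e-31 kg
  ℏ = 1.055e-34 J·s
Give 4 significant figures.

atomic unit of time: τ_au = (4πε₀)²ℏ³/(m_e e⁴) = 2.423e-17 s
Planck time: t_P = √(ℏG/c⁵) = 5.392e-44 s
ratio = 2.423e-17 / 5.392e-44 = 4.494e26

4.494e26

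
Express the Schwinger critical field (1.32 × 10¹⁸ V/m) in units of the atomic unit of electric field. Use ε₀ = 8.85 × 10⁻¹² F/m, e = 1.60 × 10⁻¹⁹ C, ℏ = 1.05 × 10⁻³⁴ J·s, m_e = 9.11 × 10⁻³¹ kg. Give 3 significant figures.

atomic unit of electric field: E_au = E_h/(e a₀) = m_e²e⁵/((4πε₀)³ℏ⁴) = 5.20 × 10¹¹ V/m.
1.32 × 10¹⁸ / 5.20 × 10¹¹ = 2.54 × 10⁶

2.54 × 10⁶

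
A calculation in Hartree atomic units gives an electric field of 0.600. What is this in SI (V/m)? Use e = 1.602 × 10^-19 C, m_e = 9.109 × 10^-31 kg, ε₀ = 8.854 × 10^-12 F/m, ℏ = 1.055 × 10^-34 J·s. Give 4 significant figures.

One atomic unit of electric field: E_au = E_h/(e a₀) = m_e²e⁵/((4πε₀)³ℏ⁴) = 5.131 × 10^11 V/m.
0.600 × 5.131 × 10^11 V/m = 3.079 × 10^11 V/m

3.079 × 10^11 V/m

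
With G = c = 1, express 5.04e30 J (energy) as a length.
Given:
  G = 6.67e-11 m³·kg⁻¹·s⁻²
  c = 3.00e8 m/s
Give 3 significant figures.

4.15e-14 m

Energy → length via G/c⁴.
5.04e30 J × (G/c⁴) = 4.15e-14 m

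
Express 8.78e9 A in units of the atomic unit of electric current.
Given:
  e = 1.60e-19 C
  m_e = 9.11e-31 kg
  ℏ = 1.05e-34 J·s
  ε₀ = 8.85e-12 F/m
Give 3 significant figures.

1.32e12

atomic unit of electric current: I_au = e E_h/ℏ = m_e e⁵/((4πε₀)²ℏ³) = 6.67e-3 A.
8.78e9 / 6.67e-3 = 1.32e12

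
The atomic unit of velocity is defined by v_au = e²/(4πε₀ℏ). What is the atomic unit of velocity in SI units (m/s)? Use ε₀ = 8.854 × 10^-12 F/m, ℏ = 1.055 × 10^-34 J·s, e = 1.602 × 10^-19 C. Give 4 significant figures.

2.186 × 10^6 m/s

v_au = e²/(4πε₀ℏ)
  = 2.566 × 10^-38 / 1.174 × 10^-44
  = 2.186 × 10^6 m/s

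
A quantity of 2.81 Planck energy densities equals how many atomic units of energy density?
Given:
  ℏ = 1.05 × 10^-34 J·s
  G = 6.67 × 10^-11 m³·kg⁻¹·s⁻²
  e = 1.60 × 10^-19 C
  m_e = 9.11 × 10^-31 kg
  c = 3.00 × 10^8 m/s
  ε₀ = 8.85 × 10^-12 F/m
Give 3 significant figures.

Planck energy density: u_P = c⁷/(ℏG²) = 4.68 × 10^113 J/m³
atomic unit of energy density: u_au = E_h/a₀³ = m_e⁴e¹⁰/((4πε₀)⁵ℏ⁸) = 3.01 × 10^13 J/m³
2.81 × 4.68 × 10^113 / 3.01 × 10^13 = 4.37 × 10^100

4.37 × 10^100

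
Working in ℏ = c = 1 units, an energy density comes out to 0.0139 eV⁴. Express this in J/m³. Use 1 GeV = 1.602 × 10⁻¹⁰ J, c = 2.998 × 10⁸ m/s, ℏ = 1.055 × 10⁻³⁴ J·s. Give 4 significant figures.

[E]/[L]³ = [E]⁴/(ℏc)³; restore (ℏc)⁻³.
1 GeV⁴ → 1/(ℏc)³ × (1 GeV in J)⁴ = 2.082 × 10³⁷ J/m³.
Convert the energy scale: 0.0139 eV⁴ = 1.39 × 10⁻³⁸ GeV⁴.
Result: 1.39 × 10⁻³⁸ × 2.082 × 10³⁷ = 0.2893 J/m³.

0.2893 J/m³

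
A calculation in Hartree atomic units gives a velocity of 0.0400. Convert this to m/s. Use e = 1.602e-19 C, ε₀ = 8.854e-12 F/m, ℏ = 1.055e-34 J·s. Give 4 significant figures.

One atomic unit of velocity: v_au = e²/(4πε₀ℏ) = 2.186e6 m/s.
0.0400 × 2.186e6 m/s = 8.745e4 m/s

8.745e4 m/s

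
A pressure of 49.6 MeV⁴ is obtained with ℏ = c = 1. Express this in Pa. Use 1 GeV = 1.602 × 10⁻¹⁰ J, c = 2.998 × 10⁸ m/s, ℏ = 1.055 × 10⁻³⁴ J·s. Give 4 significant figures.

1.032 × 10²⁷ Pa

Pressure is [E]/[L]³ = [E]⁴/(ℏc)³.
1 GeV⁴ → 1/(ℏc)³ × (1 GeV in J)⁴ = 2.082 × 10³⁷ Pa.
Convert the energy scale: 49.6 MeV⁴ = 4.96 × 10⁻¹¹ GeV⁴.
Result: 4.96 × 10⁻¹¹ × 2.082 × 10³⁷ = 1.032 × 10²⁷ Pa.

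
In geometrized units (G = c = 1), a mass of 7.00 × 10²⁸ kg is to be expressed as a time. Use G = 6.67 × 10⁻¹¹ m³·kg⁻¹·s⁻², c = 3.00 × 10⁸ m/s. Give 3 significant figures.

Mass → time via G/c³.
7.00 × 10²⁸ kg × (G/c³) = 1.73 × 10⁻⁷ s

1.73 × 10⁻⁷ s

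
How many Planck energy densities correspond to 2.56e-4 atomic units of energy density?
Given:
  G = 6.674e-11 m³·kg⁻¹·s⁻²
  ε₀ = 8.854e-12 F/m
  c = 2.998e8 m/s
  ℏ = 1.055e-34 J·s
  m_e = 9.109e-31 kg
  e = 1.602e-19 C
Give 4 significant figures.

1.619e-104

atomic unit of energy density: u_au = E_h/a₀³ = m_e⁴e¹⁰/((4πε₀)⁵ℏ⁸) = 2.929e13 J/m³
Planck energy density: u_P = c⁷/(ℏG²) = 4.632e113 J/m³
2.56e-4 × 2.929e13 / 4.632e113 = 1.619e-104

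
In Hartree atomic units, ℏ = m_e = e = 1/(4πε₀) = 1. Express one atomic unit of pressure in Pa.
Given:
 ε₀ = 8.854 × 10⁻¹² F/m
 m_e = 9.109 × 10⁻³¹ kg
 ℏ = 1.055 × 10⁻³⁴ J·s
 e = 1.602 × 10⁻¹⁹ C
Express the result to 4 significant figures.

2.929 × 10¹³ Pa

Dimensional analysis gives P_au = E_h/a₀³ = m_e⁴e¹⁰/((4πε₀)⁵ℏ⁸).
E_h = 4.354 × 10⁻¹⁸ J
a₀ = 5.297 × 10⁻¹¹ m
E_h/a₀³ = 2.929 × 10¹³ Pa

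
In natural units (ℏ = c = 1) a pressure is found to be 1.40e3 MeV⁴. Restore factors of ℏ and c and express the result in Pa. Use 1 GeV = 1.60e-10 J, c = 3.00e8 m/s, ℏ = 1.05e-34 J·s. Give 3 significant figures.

Pressure is [E]/[L]³ = [E]⁴/(ℏc)³.
1 GeV⁴ → 1/(ℏc)³ × (1 GeV in J)⁴ = 2.10e37 Pa.
Convert the energy scale: 1.40e3 MeV⁴ = 1.40e-9 GeV⁴.
Result: 1.40e-9 × 2.10e37 = 2.94e28 Pa.

2.94e28 Pa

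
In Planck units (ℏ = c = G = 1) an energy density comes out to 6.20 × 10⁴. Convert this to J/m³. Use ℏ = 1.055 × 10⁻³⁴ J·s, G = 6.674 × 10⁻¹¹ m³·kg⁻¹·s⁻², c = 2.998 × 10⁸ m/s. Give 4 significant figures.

One Planck energy density: u_P = c⁷/(ℏG²) = 4.632 × 10¹¹³ J/m³.
6.20 × 10⁴ × 4.632 × 10¹¹³ J/m³ = 2.872 × 10¹¹⁸ J/m³

2.872 × 10¹¹⁸ J/m³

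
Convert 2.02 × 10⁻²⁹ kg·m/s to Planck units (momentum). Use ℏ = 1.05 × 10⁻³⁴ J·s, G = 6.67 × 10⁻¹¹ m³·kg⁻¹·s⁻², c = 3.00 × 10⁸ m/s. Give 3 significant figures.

Planck momentum: p_P = √(ℏc³/G) = 6.52 kg·m/s.
2.02 × 10⁻²⁹ / 6.52 = 3.10 × 10⁻³⁰

3.10 × 10⁻³⁰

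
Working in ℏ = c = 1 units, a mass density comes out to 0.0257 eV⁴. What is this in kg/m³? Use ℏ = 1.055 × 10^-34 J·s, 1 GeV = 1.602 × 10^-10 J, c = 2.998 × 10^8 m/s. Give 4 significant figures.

Mass density is [E]/(c²[L]³) = [E]⁴/(ℏ³c⁵).
1 GeV⁴ → 1/(ℏ³c⁵) × (1 GeV in J)⁴ = 2.316 × 10^20 kg/m³.
Convert the energy scale: 0.0257 eV⁴ = 2.57 × 10^-38 GeV⁴.
Result: 2.57 × 10^-38 × 2.316 × 10^20 = 5.952 × 10^-18 kg/m³.

5.952 × 10^-18 kg/m³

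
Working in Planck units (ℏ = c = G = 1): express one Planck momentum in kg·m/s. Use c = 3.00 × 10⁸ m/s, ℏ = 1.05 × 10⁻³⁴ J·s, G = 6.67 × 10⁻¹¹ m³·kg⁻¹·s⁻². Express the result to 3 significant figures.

6.52 kg·m/s

The unique combination of the constants set to 1 with dimensions of momentum is p_P = √(ℏc³/G).
  = √(42.5)
  = 6.52 kg·m/s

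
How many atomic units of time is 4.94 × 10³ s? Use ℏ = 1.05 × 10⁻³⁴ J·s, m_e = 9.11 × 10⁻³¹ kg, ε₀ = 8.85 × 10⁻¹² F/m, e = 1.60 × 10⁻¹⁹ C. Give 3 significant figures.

2.06 × 10²⁰

atomic unit of time: τ_au = (4πε₀)²ℏ³/(m_e e⁴) = 2.40 × 10⁻¹⁷ s.
4.94 × 10³ / 2.40 × 10⁻¹⁷ = 2.06 × 10²⁰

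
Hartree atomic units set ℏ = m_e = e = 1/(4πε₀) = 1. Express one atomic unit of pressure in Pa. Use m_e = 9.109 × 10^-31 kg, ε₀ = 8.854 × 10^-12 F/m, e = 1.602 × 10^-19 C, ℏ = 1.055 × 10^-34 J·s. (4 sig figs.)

From ℏ = m_e = e = 1/(4πε₀) = 1 the pressure scale is P_au = E_h/a₀³ = m_e⁴e¹⁰/((4πε₀)⁵ℏ⁸).
E_h = 4.354 × 10^-18 J
a₀ = 5.297 × 10^-11 m
E_h/a₀³ = 2.929 × 10^13 Pa

2.929 × 10^13 Pa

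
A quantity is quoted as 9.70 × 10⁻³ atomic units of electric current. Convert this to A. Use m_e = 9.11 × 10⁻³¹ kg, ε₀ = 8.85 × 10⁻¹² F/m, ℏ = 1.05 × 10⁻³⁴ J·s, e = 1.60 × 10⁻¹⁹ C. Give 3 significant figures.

6.47 × 10⁻⁵ A

One atomic unit of electric current: I_au = e E_h/ℏ = m_e e⁵/((4πε₀)²ℏ³) = 6.67 × 10⁻³ A.
9.70 × 10⁻³ × 6.67 × 10⁻³ A = 6.47 × 10⁻⁵ A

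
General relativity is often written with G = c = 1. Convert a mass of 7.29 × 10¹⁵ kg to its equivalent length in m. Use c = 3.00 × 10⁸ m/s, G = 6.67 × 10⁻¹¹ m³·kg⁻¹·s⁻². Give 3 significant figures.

5.40 × 10⁻¹² m

In G = c = 1 units mass has dimensions of length; the conversion factor is G/c².
7.29 × 10¹⁵ kg × (G/c²) = 5.40 × 10⁻¹² m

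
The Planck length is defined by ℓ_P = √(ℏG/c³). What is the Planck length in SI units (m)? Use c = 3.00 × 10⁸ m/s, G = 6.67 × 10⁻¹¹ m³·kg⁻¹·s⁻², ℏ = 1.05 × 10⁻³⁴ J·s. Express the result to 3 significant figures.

ℓ_P = √(ℏG/c³)
  = √(2.59 × 10⁻⁷⁰)
  = 1.61 × 10⁻³⁵ m

1.61 × 10⁻³⁵ m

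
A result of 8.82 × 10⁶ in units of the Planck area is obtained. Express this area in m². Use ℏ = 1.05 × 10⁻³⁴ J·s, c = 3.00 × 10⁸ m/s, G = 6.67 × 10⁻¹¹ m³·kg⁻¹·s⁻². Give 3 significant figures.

One Planck area: A_P = ℏG/c³ = 2.59 × 10⁻⁷⁰ m².
8.82 × 10⁶ × 2.59 × 10⁻⁷⁰ m² = 2.29 × 10⁻⁶³ m²

2.29 × 10⁻⁶³ m²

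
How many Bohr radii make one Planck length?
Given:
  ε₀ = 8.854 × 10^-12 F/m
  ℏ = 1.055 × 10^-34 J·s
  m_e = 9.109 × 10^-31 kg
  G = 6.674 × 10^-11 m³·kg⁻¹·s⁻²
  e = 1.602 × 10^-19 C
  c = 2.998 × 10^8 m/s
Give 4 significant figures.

Planck length: ℓ_P = √(ℏG/c³) = 1.616 × 10^-35 m
Bohr radius: a₀ = 4πε₀ℏ²/(m_e e²) = 5.297 × 10^-11 m
ratio = 1.616 × 10^-35 / 5.297 × 10^-11 = 3.051 × 10^-25

3.051 × 10^-25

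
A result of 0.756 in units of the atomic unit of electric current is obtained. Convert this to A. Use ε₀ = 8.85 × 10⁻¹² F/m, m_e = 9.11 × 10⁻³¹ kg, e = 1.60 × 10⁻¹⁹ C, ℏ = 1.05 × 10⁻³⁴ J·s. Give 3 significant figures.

One atomic unit of electric current: I_au = e E_h/ℏ = m_e e⁵/((4πε₀)²ℏ³) = 6.67 × 10⁻³ A.
0.756 × 6.67 × 10⁻³ A = 5.04 × 10⁻³ A

5.04 × 10⁻³ A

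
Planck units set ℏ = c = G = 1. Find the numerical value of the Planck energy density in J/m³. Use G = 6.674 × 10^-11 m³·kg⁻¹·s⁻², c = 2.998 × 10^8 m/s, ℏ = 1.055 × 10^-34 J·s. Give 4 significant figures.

Dimensional analysis gives u_P = c⁷/(ℏG²).
  = 2.177 × 10^59 / 4.699 × 10^-55
  = 4.632 × 10^113 J/m³

4.632 × 10^113 J/m³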